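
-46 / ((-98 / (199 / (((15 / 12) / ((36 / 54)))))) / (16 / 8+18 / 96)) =4577 / 42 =108.98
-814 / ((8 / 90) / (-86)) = 787545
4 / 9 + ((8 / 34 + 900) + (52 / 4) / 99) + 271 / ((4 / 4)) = 657386 / 561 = 1171.81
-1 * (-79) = 79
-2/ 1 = -2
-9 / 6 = -3 / 2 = -1.50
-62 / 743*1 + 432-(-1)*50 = 358064 / 743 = 481.92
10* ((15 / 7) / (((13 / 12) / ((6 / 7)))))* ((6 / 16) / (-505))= -810 / 64337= -0.01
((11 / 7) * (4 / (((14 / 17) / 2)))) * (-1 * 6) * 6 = -26928 / 49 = -549.55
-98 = -98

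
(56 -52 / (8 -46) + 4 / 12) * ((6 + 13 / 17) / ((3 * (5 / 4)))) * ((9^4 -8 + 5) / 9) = 661457368 / 8721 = 75846.50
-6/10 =-3/5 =-0.60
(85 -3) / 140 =0.59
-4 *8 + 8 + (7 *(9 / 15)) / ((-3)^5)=-9727 / 405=-24.02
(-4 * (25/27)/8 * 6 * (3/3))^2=625/81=7.72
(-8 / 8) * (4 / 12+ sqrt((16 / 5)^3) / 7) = -64 * sqrt(5) / 175 -1 / 3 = -1.15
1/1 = 1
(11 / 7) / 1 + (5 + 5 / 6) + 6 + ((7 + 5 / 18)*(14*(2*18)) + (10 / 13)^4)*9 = 39619800587 / 1199562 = 33028.56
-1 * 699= -699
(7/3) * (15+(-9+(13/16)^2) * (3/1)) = -5985/256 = -23.38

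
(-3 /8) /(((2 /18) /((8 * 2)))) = -54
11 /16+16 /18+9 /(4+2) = 443 /144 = 3.08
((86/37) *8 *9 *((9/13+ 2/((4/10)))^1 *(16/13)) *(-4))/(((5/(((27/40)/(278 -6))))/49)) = -8192016/71825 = -114.06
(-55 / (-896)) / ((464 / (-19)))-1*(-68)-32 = 14965739 / 415744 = 36.00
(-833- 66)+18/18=-898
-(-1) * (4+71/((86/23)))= 1977/86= 22.99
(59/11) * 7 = 413/11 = 37.55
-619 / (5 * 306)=-619 / 1530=-0.40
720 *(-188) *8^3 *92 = -6375997440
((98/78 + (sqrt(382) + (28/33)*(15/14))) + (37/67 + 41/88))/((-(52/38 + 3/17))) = -323*sqrt(382)/499 - 21495973/10431096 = -14.71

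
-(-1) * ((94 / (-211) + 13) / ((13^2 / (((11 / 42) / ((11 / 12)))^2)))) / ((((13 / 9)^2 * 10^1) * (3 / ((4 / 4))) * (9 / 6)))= 95364 / 1476460895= 0.00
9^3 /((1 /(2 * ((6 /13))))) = 672.92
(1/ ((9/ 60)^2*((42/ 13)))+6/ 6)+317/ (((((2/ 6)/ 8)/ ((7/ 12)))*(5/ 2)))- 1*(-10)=1700959/ 945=1799.96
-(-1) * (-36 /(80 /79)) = -711 /20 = -35.55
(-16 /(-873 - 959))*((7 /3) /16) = 7 /5496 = 0.00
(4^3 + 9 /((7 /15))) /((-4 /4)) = -583 /7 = -83.29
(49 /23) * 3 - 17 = -244 /23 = -10.61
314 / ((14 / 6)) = 942 / 7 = 134.57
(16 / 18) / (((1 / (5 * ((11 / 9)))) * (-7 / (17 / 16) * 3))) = -935 / 3402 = -0.27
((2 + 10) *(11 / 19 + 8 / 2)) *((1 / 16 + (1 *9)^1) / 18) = 4205 / 152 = 27.66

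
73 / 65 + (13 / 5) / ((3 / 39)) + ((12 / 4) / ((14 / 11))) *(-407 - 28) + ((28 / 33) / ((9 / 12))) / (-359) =-6406605503 / 6468462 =-990.44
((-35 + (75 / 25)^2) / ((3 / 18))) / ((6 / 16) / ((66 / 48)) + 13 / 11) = -429 / 4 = -107.25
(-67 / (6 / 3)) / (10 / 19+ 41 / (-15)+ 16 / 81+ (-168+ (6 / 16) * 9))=2062260 / 10258019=0.20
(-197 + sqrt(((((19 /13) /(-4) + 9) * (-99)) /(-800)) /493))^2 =795926063651 /20508800 - 591 * sqrt(63308102) /256360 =38790.66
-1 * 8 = -8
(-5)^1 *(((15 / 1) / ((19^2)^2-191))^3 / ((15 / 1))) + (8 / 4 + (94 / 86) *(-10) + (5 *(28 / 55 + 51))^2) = 50273605847211874741 / 758037572059768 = 66320.73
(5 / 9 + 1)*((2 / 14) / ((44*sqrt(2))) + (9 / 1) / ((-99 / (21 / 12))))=-49 / 198 + sqrt(2) / 396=-0.24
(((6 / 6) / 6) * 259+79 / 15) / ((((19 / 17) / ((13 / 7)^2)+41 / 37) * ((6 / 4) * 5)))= 154455353 / 34254000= 4.51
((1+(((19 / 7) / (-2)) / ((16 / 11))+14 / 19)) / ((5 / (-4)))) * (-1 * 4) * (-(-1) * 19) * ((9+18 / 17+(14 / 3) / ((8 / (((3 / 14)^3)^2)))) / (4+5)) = 279665747647 / 5120084480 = 54.62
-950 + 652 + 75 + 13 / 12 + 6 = -2591 / 12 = -215.92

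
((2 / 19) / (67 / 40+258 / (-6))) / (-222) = 40 / 3486177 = 0.00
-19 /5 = -3.80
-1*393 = -393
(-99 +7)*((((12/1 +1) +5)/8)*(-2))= 414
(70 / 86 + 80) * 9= 31275 / 43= 727.33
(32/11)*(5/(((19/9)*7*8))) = 180/1463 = 0.12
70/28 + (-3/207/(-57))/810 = 2.50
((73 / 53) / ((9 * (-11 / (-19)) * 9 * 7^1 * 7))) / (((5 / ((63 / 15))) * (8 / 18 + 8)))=73 / 1224300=0.00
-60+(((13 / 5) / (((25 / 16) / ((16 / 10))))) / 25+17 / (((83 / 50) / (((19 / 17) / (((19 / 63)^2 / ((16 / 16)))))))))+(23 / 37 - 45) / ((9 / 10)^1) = 136515240874 / 8205328125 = 16.64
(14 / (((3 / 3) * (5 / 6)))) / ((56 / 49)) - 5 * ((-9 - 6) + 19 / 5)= 707 / 10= 70.70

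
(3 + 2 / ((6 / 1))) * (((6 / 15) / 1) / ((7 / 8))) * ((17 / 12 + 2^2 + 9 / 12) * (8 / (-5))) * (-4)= 60.14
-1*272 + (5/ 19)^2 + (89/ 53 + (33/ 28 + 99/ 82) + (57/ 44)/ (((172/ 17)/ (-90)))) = -279.39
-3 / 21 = -1 / 7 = -0.14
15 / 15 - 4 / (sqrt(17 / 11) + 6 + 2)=4 * sqrt(187) / 687 + 335 / 687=0.57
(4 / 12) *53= 53 / 3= 17.67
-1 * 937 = -937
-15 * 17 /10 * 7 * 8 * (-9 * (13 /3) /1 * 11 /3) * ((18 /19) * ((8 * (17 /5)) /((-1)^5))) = -499891392 /95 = -5262014.65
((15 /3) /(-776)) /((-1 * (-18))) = -5 /13968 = -0.00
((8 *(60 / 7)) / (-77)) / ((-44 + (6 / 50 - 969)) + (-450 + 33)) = 12000 / 19267633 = 0.00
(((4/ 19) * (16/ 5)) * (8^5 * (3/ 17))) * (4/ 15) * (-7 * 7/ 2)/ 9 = -205520896/ 72675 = -2827.94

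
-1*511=-511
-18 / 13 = -1.38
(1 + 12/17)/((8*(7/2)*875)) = 29/416500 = 0.00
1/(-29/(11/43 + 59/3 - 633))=79087/3741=21.14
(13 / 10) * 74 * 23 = 2212.60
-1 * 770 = -770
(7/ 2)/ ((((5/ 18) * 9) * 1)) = 7/ 5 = 1.40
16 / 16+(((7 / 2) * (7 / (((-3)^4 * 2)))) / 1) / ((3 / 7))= 1315 / 972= 1.35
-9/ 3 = -3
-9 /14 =-0.64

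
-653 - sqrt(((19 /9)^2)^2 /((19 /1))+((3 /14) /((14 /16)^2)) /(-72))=-654.02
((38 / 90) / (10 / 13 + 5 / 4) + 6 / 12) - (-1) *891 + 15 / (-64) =269581957 / 302400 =891.47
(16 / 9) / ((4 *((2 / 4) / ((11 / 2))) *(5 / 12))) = 176 / 15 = 11.73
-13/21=-0.62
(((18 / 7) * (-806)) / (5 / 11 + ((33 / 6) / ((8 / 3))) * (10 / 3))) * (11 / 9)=-345.61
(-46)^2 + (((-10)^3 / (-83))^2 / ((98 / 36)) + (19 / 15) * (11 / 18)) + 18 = 199426447229 / 91141470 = 2188.10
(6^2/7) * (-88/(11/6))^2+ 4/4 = 82951/7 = 11850.14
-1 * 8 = -8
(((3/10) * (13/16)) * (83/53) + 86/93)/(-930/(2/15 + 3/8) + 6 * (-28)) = -0.00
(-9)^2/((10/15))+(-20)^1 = 101.50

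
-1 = -1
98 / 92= 49 / 46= 1.07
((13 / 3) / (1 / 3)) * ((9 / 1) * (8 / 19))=936 / 19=49.26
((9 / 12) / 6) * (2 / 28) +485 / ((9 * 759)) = 61151 / 765072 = 0.08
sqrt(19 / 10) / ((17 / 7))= 7 * sqrt(190) / 170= 0.57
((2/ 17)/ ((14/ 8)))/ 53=8/ 6307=0.00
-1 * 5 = -5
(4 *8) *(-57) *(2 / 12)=-304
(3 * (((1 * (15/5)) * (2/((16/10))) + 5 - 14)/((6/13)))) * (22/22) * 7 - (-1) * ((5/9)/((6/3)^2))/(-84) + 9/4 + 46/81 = -2141525/9072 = -236.06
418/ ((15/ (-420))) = -11704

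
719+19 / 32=23027 / 32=719.59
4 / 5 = 0.80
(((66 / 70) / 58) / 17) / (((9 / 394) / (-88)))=-190696 / 51765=-3.68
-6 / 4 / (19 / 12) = -18 / 19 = -0.95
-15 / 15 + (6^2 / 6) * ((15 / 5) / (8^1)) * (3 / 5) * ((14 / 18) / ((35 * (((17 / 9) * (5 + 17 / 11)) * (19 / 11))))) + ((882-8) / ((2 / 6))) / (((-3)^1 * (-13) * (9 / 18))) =448328719 / 3359200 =133.46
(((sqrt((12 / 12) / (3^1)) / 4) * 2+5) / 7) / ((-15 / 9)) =-3 / 7 - sqrt(3) / 70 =-0.45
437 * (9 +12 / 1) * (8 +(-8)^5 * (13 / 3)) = -1303011640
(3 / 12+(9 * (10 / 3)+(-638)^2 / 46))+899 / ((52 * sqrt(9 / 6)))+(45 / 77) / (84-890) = 899 * sqrt(6) / 156+25348321931 / 2854852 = 8893.15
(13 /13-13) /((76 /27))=-81 /19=-4.26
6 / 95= 0.06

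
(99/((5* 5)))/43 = 99/1075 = 0.09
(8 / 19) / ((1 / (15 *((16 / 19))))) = 1920 / 361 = 5.32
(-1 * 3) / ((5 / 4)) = -12 / 5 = -2.40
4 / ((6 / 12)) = 8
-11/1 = -11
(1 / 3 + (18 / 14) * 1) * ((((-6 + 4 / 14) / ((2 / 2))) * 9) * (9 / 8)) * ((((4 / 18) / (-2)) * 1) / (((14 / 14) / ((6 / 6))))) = 510 / 49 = 10.41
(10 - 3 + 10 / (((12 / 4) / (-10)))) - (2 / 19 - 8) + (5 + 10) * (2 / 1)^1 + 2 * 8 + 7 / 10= 16109 / 570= 28.26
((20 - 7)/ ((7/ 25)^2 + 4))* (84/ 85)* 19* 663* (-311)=-31456561500/ 2549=-12340745.98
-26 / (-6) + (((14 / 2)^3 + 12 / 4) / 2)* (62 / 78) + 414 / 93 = 58958 / 403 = 146.30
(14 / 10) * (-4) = -28 / 5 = -5.60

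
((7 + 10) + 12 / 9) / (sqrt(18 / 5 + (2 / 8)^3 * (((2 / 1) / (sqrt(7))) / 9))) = 220 * sqrt(70) / sqrt(5 * sqrt(7) + 36288) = 9.66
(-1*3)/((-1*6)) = 0.50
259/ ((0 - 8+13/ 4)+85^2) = 0.04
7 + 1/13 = 7.08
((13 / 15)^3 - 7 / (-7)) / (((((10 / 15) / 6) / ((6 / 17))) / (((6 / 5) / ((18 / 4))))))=44576 / 31875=1.40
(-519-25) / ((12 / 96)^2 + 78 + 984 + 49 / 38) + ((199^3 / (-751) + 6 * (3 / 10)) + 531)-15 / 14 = -677153601784141 / 67971906030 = -9962.26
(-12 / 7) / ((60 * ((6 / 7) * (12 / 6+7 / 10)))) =-1 / 81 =-0.01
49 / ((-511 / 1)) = -7 / 73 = -0.10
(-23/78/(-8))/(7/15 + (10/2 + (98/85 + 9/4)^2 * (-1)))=-166175/27561391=-0.01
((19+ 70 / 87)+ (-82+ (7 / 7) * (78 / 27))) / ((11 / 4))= -61916 / 2871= -21.57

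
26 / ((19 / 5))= 130 / 19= 6.84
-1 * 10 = -10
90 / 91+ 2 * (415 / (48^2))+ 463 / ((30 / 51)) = 413273561 / 524160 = 788.45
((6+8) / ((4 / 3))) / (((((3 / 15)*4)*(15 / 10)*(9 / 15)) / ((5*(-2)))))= -875 / 6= -145.83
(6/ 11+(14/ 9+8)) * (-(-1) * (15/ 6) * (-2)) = -5000/ 99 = -50.51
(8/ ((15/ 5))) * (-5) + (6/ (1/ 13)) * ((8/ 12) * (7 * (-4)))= -4408/ 3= -1469.33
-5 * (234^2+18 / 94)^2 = -33115566393405 / 2209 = -14991202532.10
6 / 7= 0.86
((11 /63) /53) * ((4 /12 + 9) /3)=44 /4293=0.01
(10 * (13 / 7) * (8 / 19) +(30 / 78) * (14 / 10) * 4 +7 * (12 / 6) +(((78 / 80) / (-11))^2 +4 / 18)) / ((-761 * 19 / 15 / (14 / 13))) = -0.03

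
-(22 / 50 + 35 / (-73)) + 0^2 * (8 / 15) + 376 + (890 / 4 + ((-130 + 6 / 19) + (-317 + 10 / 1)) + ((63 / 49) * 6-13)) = 76006677 / 485450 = 156.57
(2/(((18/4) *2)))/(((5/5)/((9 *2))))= 4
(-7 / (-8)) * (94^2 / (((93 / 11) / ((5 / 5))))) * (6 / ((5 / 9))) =9876.37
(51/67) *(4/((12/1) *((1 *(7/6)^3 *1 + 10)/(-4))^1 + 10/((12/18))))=-14688/95341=-0.15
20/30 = 2/3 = 0.67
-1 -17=-18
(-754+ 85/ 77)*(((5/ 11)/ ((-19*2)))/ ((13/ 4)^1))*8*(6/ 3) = 9275680/ 209209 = 44.34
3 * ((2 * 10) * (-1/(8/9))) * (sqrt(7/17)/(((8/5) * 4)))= -675 * sqrt(119)/1088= -6.77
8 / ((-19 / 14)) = -112 / 19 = -5.89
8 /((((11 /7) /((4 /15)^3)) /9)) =3584 /4125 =0.87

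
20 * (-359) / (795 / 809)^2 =-939834716 / 126405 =-7435.11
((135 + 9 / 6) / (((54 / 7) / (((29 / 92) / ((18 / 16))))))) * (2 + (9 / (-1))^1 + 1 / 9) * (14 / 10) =-4008641 / 83835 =-47.82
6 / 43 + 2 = 92 / 43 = 2.14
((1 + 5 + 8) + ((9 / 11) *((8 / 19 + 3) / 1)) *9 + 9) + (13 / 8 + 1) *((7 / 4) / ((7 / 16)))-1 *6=22025 / 418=52.69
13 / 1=13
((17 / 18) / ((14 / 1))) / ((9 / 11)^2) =2057 / 20412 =0.10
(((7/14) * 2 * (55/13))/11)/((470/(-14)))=-7/611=-0.01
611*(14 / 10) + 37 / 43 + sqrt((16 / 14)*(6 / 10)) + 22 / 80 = 2*sqrt(210) / 35 + 1473241 / 1720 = 857.36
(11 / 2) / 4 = 11 / 8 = 1.38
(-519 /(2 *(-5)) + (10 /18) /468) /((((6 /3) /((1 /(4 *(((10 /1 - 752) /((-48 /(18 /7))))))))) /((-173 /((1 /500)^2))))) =-1181848418750 /167427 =-7058887.87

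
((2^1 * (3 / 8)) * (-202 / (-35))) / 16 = 303 / 1120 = 0.27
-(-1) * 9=9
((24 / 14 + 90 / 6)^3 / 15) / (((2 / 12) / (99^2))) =31394818026 / 1715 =18306016.34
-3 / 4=-0.75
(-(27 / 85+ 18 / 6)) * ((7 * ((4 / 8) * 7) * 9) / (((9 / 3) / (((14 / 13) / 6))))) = -48363 / 1105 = -43.77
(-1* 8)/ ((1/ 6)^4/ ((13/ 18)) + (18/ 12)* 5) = -7488/ 7021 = -1.07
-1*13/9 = -13/9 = -1.44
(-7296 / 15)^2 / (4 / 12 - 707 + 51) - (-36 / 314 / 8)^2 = -6997903198023 / 19393833200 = -360.83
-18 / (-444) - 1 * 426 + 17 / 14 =-110009 / 259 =-424.75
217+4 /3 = 655 /3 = 218.33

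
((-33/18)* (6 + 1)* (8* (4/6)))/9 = -616/81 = -7.60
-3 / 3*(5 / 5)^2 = -1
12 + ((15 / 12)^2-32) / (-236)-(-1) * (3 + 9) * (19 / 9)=424373 / 11328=37.46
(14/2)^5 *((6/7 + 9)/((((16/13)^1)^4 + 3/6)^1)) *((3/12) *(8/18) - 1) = -25235585648/478899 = -52695.01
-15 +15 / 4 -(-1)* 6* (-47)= -1173 / 4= -293.25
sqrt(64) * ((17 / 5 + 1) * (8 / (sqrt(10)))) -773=-773 + 704 * sqrt(10) / 25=-683.95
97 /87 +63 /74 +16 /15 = 97631 /32190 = 3.03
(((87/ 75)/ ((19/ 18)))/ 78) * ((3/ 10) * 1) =261/ 61750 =0.00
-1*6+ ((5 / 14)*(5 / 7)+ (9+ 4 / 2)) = 515 / 98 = 5.26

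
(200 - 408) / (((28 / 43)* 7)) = -2236 / 49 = -45.63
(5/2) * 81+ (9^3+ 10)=1883/2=941.50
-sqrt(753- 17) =-4*sqrt(46) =-27.13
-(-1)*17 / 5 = 17 / 5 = 3.40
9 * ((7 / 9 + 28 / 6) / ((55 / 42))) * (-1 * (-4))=8232 / 55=149.67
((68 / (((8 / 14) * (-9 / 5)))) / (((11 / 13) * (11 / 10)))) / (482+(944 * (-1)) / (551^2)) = -11741768675 / 79679264841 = -0.15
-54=-54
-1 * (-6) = 6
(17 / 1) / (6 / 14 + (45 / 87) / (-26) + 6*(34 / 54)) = 807534 / 198865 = 4.06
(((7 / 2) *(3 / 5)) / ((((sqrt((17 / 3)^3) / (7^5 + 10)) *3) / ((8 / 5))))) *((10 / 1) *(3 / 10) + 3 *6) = 29322.05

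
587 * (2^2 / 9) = 2348 / 9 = 260.89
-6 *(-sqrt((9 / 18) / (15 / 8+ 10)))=1.23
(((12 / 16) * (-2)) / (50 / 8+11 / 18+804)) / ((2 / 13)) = -351 / 29191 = -0.01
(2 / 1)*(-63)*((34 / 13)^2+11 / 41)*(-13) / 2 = 3103065 / 533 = 5821.89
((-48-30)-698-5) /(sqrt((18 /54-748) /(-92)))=-1562 * sqrt(154767) /2243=-273.96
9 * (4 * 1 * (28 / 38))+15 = 789 / 19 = 41.53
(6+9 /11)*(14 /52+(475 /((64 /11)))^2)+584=26961249727 /585728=46030.32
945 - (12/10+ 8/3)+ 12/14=98909/105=941.99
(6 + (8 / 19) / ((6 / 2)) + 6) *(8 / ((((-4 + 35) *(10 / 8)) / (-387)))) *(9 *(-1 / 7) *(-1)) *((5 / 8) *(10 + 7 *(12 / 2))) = -167109696 / 4123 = -40531.09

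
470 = 470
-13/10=-1.30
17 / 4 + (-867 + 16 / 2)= -3419 / 4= -854.75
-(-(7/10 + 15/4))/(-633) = -89/12660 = -0.01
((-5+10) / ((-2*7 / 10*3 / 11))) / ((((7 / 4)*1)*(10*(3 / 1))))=-110 / 441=-0.25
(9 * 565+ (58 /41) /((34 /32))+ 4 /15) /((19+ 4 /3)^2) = 159541149 /12967685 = 12.30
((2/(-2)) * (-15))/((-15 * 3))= -0.33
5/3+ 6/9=2.33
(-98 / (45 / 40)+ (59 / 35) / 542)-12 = -16920709 / 170730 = -99.11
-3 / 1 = -3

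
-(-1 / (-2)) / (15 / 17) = -17 / 30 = -0.57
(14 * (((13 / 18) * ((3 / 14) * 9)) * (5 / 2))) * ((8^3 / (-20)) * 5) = -6240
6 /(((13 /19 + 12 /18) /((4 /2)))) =684 /77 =8.88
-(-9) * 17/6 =51/2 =25.50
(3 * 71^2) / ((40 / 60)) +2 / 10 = 22684.70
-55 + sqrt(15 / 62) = -54.51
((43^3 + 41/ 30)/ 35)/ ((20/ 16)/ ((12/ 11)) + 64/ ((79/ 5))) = 1507478632/ 3448375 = 437.16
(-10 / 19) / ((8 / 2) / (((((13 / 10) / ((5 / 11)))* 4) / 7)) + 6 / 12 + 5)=-0.07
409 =409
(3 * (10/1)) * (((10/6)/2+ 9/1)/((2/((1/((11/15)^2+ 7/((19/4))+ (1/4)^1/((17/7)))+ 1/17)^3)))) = 50610349598529446504435/2281787809632026987618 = 22.18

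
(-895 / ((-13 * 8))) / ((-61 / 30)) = -13425 / 3172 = -4.23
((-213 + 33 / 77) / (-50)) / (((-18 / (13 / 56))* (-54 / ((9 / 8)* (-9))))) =-403 / 39200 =-0.01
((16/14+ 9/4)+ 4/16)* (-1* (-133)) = 969/2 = 484.50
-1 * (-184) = 184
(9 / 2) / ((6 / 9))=27 / 4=6.75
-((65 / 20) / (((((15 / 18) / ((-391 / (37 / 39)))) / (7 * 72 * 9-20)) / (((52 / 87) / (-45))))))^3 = -467059521116952152572326700544 / 521174257171875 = -896167672692481.69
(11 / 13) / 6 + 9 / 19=911 / 1482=0.61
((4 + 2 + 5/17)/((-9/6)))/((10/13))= -5.45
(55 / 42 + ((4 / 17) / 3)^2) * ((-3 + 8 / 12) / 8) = -47909 / 124848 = -0.38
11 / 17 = 0.65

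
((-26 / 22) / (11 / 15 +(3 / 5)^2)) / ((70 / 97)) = -18915 / 12628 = -1.50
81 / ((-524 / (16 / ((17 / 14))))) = -4536 / 2227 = -2.04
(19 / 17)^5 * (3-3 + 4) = 9904396 / 1419857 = 6.98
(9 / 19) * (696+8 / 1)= 6336 / 19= 333.47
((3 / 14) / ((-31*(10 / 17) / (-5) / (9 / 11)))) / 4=459 / 38192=0.01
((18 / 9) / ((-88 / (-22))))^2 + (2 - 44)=-167 / 4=-41.75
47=47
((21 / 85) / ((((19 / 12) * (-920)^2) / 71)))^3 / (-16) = -89494571817 / 638534772877358464000000000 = -0.00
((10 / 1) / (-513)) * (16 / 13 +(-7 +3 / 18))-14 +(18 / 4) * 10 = 32758 / 1053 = 31.11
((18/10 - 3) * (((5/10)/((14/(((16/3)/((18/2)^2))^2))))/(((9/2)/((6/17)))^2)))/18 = -0.00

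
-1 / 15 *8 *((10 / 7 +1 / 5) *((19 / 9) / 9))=-0.20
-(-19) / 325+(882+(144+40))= 346469 / 325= 1066.06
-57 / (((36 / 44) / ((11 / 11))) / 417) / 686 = -29051 / 686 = -42.35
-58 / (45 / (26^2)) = -39208 / 45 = -871.29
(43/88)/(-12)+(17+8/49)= 885989/51744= 17.12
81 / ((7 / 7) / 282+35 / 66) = 13959 / 92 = 151.73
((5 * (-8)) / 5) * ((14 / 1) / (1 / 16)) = -1792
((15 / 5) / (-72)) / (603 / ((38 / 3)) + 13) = -0.00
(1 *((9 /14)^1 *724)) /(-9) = -362 /7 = -51.71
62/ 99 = 0.63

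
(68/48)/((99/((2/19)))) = 17/11286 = 0.00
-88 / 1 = -88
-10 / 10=-1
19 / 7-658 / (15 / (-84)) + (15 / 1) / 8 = 1033029 / 280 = 3689.39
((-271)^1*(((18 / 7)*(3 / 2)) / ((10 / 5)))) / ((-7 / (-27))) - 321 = -229017 / 98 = -2336.91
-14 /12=-7 /6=-1.17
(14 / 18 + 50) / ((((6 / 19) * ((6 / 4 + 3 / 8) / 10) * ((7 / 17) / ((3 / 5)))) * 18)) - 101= -268561 / 8505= -31.58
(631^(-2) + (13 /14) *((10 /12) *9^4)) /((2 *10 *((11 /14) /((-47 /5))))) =-2660227118201 /875954200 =-3036.95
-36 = -36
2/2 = 1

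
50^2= 2500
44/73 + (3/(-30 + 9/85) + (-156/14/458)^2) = 11416258474/22697356297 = 0.50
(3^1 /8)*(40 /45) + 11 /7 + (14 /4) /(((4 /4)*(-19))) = 1373 /798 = 1.72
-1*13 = -13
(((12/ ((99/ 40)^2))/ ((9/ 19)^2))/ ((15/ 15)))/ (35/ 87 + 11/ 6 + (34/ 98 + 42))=6566156800/ 33529211199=0.20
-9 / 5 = -1.80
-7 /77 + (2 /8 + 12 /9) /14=41 /1848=0.02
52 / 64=13 / 16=0.81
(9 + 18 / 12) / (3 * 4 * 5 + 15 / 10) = 7 / 41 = 0.17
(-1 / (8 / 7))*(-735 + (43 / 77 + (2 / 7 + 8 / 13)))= 641.85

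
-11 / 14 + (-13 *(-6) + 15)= 1291 / 14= 92.21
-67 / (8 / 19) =-1273 / 8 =-159.12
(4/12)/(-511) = -1/1533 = -0.00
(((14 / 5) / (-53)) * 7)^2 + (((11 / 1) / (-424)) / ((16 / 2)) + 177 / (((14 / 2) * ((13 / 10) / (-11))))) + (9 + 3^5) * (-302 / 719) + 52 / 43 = -4026852015760393 / 12644756196800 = -318.46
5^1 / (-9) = -0.56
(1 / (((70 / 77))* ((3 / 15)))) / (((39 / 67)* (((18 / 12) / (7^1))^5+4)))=198188144 / 83910021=2.36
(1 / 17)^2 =1 / 289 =0.00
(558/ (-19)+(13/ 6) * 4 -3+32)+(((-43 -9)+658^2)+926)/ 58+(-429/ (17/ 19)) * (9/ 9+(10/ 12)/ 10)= 783325187/ 112404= 6968.84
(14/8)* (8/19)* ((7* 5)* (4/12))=490/57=8.60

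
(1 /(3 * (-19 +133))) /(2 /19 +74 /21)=7 /8688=0.00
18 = 18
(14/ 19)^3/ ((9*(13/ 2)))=5488/ 802503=0.01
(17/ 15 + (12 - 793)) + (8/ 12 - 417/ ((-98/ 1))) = -379723/ 490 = -774.94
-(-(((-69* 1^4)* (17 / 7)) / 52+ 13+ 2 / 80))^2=-1273133761 / 13249600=-96.09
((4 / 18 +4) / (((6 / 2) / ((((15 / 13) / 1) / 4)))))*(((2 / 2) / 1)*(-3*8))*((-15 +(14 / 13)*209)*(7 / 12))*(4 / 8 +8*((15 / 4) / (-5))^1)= 19977265 / 3042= 6567.15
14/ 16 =7/ 8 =0.88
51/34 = 3/2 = 1.50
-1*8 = -8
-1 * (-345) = 345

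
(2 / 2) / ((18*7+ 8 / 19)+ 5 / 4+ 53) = 76 / 13731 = 0.01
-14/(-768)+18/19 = 7045/7296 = 0.97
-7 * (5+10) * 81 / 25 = -1701 / 5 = -340.20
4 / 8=0.50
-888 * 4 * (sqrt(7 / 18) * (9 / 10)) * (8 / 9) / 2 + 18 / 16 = 9 / 8 - 1184 * sqrt(14) / 5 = -884.90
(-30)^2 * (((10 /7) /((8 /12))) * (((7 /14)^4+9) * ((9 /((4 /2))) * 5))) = 22021875 /56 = 393247.77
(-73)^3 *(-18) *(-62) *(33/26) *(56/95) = -324816280.27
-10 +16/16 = -9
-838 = -838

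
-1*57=-57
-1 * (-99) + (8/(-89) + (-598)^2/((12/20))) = 159160189/267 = 596105.58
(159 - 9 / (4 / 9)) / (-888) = -5 / 32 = -0.16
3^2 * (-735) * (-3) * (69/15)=91287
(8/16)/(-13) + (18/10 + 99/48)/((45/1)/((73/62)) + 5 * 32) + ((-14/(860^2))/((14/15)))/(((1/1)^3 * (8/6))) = -1056843677/55650462400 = -0.02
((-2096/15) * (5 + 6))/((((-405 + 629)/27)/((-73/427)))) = 946737/29890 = 31.67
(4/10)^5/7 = 32/21875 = 0.00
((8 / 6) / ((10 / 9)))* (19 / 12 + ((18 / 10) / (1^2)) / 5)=583 / 250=2.33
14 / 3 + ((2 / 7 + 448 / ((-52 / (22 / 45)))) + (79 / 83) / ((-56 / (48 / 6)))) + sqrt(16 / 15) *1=205441 / 339885 + 4 *sqrt(15) / 15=1.64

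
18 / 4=9 / 2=4.50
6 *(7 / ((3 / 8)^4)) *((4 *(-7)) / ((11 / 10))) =-16056320 / 297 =-54061.68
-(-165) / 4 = 165 / 4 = 41.25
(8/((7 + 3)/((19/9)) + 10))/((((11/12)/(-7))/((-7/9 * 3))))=532/55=9.67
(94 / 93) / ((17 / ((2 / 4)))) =47 / 1581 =0.03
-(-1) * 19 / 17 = 19 / 17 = 1.12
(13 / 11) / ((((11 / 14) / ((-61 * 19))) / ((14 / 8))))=-738283 / 242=-3050.76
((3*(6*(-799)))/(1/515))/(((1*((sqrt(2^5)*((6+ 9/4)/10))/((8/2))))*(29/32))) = -1580102400*sqrt(2)/319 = -7005022.71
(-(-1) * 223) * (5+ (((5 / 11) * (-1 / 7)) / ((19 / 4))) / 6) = 4891505 / 4389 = 1114.49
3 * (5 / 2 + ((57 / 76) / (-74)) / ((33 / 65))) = 24225 / 3256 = 7.44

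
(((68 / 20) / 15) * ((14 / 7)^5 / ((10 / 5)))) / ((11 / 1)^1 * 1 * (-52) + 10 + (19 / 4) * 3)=-1088 / 164325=-0.01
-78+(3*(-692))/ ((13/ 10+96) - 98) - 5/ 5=20207/ 7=2886.71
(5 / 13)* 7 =35 / 13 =2.69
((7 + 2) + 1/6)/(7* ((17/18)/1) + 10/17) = 2805/2203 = 1.27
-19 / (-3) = 6.33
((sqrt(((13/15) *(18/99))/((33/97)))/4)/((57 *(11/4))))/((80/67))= 67 *sqrt(12610)/8276400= 0.00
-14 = -14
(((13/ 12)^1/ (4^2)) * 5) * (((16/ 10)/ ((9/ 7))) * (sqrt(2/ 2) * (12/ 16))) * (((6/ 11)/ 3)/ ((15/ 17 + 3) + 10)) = 1547/ 373824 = 0.00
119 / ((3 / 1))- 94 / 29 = 3169 / 87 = 36.43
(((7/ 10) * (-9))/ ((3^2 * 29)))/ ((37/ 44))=-154/ 5365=-0.03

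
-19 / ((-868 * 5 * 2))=19 / 8680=0.00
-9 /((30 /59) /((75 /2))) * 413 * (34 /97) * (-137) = 2553783435 /194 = 13163832.14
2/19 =0.11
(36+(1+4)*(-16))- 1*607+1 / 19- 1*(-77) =-10905 / 19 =-573.95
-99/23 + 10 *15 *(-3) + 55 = -9184/23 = -399.30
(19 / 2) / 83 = 19 / 166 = 0.11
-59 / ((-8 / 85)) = 5015 / 8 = 626.88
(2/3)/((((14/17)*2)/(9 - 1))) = 68/21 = 3.24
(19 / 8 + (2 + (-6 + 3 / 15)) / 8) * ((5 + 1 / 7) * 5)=342 / 7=48.86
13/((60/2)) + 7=223/30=7.43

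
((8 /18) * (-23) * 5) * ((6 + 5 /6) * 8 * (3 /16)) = -4715 /9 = -523.89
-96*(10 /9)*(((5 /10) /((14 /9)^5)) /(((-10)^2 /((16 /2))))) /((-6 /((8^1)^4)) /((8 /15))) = 71663616 /420175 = 170.56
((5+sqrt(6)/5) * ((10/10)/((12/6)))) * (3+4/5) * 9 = 171 * sqrt(6)/50+171/2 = 93.88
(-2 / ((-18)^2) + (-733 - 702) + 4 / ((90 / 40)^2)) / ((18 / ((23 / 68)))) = -5343889 / 198288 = -26.95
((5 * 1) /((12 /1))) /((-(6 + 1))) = -5 /84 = -0.06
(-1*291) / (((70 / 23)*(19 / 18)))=-60237 / 665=-90.58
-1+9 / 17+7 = 111 / 17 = 6.53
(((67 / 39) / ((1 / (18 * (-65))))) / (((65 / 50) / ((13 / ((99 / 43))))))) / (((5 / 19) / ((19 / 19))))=-33175.15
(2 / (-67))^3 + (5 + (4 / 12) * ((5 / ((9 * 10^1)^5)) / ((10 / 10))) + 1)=6.00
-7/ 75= -0.09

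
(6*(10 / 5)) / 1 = 12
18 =18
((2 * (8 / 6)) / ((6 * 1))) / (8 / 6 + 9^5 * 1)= 0.00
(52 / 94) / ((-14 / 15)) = -0.59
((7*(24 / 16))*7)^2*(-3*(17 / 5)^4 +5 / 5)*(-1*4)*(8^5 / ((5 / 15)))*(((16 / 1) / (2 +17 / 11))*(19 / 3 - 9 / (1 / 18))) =-596762904104848.59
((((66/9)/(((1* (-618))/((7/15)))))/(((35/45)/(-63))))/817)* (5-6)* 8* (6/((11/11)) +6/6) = -12936/420755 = -0.03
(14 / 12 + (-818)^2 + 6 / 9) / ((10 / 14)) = 5620657 / 6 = 936776.17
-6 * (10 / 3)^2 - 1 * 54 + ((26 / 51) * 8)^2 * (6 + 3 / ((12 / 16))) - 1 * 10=92776 / 2601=35.67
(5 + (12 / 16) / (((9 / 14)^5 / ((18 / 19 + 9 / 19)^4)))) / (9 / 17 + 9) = 72792589 / 21112002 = 3.45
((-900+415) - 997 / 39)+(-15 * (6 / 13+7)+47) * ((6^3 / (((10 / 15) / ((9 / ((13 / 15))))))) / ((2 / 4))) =-221758216 / 507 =-437392.93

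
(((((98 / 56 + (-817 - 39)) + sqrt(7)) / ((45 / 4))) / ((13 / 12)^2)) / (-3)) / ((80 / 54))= 61506 / 4225 - 72* sqrt(7) / 4225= 14.51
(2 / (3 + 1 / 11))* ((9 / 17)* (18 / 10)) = 891 / 1445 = 0.62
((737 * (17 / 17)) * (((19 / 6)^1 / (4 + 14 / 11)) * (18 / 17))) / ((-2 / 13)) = -3046.29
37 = 37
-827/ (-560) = 827/ 560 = 1.48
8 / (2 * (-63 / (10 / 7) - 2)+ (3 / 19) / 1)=-95 / 1093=-0.09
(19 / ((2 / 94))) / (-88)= -10.15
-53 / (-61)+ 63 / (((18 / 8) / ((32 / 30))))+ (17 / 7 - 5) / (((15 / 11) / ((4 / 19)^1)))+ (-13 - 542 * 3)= -195766058 / 121695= -1608.66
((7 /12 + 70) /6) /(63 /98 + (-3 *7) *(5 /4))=-5929 /12906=-0.46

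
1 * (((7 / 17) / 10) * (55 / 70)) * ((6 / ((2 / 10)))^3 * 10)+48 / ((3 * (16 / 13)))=148721 / 17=8748.29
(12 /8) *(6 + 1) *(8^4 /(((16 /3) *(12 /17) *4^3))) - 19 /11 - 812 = -635.23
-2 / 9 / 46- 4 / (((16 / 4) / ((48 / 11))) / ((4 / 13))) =-39887 / 29601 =-1.35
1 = 1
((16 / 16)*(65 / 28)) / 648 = 65 / 18144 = 0.00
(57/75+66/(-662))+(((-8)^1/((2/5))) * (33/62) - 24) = -8717966/256525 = -33.98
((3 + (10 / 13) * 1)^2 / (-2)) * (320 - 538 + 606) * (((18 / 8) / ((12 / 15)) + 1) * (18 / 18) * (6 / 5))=-42620151 / 3380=-12609.51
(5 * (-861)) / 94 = -4305 / 94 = -45.80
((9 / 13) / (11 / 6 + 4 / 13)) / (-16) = -27 / 1336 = -0.02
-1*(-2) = 2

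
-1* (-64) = 64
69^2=4761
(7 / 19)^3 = 343 / 6859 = 0.05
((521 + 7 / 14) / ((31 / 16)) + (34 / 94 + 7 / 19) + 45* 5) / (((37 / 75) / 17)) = 17467600725 / 1024271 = 17053.69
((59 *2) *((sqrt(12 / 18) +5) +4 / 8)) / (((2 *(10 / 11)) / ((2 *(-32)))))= -114224 / 5 - 20768 *sqrt(6) / 15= -26236.20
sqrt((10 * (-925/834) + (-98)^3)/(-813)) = sqrt(14784392742941)/113007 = 34.02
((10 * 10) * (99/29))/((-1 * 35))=-1980/203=-9.75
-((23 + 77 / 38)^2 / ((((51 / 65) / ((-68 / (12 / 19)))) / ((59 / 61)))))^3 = 57233680945350732159380875 / 99639211456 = 574409212086395.70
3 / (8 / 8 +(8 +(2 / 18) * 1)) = 27 / 82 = 0.33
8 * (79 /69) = 632 /69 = 9.16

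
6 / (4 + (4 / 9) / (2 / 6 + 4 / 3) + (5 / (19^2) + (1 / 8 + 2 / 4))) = 1.22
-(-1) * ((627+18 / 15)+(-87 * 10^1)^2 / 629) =1831.54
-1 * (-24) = 24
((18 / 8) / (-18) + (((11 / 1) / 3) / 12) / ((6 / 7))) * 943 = 23575 / 108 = 218.29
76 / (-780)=-19 / 195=-0.10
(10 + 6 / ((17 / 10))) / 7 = 230 / 119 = 1.93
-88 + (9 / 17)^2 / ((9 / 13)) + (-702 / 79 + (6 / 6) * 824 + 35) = 762.52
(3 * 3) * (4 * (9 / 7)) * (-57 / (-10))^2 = 1503.82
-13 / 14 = -0.93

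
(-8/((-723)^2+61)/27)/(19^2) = -4/2547817065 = -0.00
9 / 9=1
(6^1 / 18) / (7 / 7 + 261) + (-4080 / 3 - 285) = -1292969 / 786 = -1645.00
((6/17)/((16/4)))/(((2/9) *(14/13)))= 351/952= 0.37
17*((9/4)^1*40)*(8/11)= 12240/11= 1112.73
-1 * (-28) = 28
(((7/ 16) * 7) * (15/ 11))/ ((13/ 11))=735/ 208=3.53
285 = 285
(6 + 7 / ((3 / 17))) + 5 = 152 / 3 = 50.67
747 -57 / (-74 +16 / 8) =17947 / 24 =747.79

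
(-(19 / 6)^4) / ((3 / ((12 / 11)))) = -130321 / 3564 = -36.57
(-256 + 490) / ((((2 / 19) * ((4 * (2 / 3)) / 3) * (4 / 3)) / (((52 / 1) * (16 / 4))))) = 780273 / 2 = 390136.50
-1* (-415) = 415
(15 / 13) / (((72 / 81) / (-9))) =-1215 / 104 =-11.68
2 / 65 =0.03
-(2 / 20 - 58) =579 / 10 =57.90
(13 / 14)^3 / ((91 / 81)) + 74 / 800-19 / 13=-8194869 / 12485200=-0.66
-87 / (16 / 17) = -1479 / 16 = -92.44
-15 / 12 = -5 / 4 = -1.25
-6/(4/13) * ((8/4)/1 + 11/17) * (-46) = 2374.41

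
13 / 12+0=13 / 12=1.08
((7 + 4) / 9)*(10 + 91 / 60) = 14.08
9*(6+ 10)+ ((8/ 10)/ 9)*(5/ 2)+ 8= 152.22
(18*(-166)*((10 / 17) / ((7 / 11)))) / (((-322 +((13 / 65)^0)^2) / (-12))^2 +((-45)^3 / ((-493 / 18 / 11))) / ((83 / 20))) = -12658124160 / 43695131417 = -0.29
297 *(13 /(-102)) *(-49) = 63063 /34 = 1854.79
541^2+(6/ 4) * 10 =292696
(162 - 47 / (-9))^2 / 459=2265025 / 37179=60.92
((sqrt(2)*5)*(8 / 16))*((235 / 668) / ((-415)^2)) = 47*sqrt(2) / 9203704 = 0.00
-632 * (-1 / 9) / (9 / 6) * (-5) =-6320 / 27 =-234.07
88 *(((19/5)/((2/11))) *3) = 27588/5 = 5517.60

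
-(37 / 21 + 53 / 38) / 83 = -2519 / 66234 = -0.04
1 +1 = 2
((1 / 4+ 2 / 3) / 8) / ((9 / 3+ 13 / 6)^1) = 11 / 496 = 0.02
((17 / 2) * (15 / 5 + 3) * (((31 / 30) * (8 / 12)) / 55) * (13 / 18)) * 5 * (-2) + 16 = 16909 / 1485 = 11.39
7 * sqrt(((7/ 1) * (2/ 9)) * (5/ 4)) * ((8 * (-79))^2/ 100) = 349496 * sqrt(70)/ 75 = 38987.91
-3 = -3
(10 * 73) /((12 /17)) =6205 /6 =1034.17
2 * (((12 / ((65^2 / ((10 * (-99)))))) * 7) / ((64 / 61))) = -126819 / 3380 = -37.52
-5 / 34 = -0.15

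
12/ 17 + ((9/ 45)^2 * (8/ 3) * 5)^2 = 3788/ 3825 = 0.99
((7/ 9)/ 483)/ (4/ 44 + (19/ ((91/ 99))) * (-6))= -1001/ 77038155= -0.00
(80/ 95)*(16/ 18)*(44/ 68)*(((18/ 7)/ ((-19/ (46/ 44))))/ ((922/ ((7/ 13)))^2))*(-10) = 51520/ 220416792713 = 0.00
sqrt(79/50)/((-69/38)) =-0.69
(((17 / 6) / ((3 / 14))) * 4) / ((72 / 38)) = 27.91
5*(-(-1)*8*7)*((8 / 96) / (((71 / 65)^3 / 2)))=35.81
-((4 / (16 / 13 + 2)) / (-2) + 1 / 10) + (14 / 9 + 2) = 2567 / 630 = 4.07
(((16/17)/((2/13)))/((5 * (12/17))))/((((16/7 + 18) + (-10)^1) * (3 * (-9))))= -0.01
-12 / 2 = -6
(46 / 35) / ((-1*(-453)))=46 / 15855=0.00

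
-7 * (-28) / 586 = 98 / 293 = 0.33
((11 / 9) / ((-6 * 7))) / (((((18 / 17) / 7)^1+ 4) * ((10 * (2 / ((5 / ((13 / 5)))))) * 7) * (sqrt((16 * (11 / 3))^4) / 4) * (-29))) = 85 / 22026740736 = 0.00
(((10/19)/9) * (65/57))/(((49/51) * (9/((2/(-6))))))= -0.00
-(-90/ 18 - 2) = 7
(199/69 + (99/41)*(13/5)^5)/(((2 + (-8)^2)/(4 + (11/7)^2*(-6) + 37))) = 1643394288157/14295290625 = 114.96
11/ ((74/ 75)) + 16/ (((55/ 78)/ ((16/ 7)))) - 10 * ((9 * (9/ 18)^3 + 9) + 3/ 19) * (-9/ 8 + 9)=-6467696397/ 8660960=-746.76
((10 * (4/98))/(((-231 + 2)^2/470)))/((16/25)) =29375/5139218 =0.01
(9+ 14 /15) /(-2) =-4.97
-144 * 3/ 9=-48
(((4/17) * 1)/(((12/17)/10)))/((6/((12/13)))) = 0.51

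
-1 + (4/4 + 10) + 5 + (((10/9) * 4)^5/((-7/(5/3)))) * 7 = -2875.25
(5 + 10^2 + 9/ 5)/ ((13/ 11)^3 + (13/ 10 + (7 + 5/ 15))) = 4264524/ 410639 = 10.39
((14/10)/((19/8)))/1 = 56/95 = 0.59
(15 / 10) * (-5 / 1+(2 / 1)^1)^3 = -81 / 2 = -40.50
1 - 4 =-3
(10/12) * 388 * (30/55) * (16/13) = 31040/143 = 217.06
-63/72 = -7/8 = -0.88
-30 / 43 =-0.70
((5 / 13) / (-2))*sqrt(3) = -5*sqrt(3) / 26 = -0.33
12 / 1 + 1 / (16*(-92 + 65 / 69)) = 12.00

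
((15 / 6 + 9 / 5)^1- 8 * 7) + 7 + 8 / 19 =-44.28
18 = 18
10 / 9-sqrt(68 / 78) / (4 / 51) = 10 / 9-17 * sqrt(1326) / 52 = -10.79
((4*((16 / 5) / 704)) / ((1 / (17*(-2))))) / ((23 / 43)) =-1462 / 1265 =-1.16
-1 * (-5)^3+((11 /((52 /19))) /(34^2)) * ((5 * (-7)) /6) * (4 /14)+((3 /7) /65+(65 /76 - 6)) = 14373551239 /119923440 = 119.86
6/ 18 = 1/ 3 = 0.33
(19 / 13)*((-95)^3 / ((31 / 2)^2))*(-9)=586444500 / 12493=46941.85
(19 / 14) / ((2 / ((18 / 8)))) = 171 / 112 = 1.53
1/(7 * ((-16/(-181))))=181/112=1.62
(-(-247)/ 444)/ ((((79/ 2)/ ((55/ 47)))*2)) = 13585/ 1648572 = 0.01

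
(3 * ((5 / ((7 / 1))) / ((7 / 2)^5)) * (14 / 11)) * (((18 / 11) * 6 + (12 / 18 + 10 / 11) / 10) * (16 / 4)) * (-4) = -1685504 / 2033647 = -0.83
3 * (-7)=-21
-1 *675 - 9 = -684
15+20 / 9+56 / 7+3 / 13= 2978 / 117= 25.45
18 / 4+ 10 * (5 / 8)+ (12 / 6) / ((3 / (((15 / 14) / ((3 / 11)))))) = 1123 / 84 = 13.37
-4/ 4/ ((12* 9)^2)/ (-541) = 1/ 6310224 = 0.00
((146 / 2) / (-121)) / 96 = -73 / 11616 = -0.01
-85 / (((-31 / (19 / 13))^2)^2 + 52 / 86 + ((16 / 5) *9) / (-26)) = -30961011575 / 73722646539069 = -0.00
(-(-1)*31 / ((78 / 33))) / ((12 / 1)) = 341 / 312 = 1.09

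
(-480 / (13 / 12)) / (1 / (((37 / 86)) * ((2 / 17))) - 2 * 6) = -213120 / 3731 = -57.12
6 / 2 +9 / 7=30 / 7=4.29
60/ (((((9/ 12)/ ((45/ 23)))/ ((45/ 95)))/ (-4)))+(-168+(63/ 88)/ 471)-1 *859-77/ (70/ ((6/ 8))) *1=-19990331051/ 15093980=-1324.39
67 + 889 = 956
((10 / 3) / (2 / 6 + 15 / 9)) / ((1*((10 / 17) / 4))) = 34 / 3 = 11.33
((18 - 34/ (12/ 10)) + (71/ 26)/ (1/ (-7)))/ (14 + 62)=-2297/ 5928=-0.39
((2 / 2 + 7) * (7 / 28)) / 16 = 1 / 8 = 0.12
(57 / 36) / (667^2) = 19 / 5338668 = 0.00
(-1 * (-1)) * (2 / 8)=1 / 4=0.25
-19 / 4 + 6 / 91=-1705 / 364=-4.68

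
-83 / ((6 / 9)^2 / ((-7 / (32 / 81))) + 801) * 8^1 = -0.83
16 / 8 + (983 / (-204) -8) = -2207 / 204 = -10.82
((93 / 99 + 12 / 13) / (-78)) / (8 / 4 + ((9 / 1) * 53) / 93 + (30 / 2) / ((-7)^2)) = -1213681 / 377919828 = -0.00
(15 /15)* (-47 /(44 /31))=-1457 /44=-33.11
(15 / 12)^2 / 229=25 / 3664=0.01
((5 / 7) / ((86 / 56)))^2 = 400 / 1849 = 0.22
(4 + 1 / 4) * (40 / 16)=85 / 8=10.62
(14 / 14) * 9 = 9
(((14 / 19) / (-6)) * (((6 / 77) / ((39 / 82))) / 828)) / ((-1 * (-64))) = -41 / 107984448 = -0.00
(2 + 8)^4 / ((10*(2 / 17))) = 8500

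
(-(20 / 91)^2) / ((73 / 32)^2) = -409600 / 44129449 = -0.01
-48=-48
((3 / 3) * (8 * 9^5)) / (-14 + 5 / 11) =-5196312 / 149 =-34874.58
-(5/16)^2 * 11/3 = -275/768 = -0.36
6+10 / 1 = 16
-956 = -956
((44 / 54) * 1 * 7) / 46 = 77 / 621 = 0.12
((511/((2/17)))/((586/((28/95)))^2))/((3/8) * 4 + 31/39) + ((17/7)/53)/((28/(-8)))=-0.01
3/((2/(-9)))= -27/2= -13.50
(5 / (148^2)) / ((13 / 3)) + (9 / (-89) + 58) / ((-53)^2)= 1471077071 / 71188284752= 0.02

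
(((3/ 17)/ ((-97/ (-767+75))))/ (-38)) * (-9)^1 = 0.30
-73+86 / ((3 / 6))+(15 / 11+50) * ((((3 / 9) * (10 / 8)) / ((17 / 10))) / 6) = 101.10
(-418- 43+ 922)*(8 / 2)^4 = 118016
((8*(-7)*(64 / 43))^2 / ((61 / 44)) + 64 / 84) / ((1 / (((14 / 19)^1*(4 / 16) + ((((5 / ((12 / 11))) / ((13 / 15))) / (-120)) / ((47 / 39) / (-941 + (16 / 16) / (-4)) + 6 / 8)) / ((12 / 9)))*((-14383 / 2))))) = -21032496774294761821 / 4166341293828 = -5048193.44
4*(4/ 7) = 16/ 7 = 2.29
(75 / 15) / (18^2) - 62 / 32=-2491 / 1296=-1.92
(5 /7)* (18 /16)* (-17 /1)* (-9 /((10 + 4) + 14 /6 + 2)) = 4131 /616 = 6.71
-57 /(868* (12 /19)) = -361 /3472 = -0.10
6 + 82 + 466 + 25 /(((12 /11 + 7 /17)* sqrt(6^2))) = 938719 /1686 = 556.77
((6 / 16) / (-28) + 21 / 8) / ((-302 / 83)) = -48555 / 67648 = -0.72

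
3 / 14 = 0.21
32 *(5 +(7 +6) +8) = 832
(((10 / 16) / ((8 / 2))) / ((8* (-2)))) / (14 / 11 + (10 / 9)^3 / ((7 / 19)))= -280665 / 143586304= -0.00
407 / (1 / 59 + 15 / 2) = 54.14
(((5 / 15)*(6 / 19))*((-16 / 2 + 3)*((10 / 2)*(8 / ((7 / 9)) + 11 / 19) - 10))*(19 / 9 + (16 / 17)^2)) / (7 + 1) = -25528625 / 2921212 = -8.74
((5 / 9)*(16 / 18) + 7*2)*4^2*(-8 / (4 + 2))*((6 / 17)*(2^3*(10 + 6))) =-13968.64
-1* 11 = -11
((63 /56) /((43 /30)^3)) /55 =6075 /874577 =0.01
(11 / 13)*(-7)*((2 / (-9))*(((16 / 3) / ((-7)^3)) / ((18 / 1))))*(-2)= 352 / 154791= 0.00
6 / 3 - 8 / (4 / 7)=-12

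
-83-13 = -96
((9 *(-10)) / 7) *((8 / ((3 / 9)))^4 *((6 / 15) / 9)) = -1327104 / 7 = -189586.29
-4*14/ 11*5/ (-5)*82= 4592/ 11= 417.45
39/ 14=2.79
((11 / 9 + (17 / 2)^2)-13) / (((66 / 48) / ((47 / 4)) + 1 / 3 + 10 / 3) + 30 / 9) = 102319 / 12042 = 8.50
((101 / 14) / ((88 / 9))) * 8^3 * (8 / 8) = 377.77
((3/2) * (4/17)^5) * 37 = 56832/1419857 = 0.04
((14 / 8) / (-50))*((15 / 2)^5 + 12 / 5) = -26580813 / 32000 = -830.65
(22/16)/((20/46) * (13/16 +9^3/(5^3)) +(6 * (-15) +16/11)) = -69575/4334221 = -0.02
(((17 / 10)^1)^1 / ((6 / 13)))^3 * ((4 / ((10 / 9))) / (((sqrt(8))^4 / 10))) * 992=334609691 / 12000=27884.14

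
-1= -1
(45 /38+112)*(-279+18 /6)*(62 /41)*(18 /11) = -60217128 /779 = -77300.55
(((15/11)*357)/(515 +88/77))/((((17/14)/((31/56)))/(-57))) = -3896235/158972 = -24.51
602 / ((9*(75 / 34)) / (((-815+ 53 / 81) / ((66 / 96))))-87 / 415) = -8964731834240 / 3371440911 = -2659.02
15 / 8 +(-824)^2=5431823 / 8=678977.88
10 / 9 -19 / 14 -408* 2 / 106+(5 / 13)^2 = -8798669 / 1128582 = -7.80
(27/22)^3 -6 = -44205/10648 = -4.15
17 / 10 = 1.70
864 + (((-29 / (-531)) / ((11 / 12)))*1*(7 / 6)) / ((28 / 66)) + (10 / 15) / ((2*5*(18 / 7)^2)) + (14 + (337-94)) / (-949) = 235082084039 / 272116260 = 863.90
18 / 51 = 0.35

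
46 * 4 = 184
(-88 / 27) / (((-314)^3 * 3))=11 / 313461333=0.00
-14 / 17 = -0.82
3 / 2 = 1.50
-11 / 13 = -0.85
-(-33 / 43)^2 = -1089 / 1849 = -0.59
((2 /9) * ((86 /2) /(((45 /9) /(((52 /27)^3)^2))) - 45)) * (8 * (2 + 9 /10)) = 177008252482264 /87169610025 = 2030.62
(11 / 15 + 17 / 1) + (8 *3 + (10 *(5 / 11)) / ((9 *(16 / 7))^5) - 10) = 54033221947019 / 1702727516160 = 31.73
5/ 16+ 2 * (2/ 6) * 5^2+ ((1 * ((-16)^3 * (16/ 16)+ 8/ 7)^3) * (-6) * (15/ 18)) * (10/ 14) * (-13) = -3187877220373.19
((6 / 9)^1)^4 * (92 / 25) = 1472 / 2025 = 0.73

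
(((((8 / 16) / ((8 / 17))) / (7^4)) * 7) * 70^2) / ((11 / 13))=5525 / 308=17.94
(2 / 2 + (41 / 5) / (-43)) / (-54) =-29 / 1935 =-0.01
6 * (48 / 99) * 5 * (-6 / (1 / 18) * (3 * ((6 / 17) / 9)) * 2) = -369.63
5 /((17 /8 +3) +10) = 40 /121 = 0.33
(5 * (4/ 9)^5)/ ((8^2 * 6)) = 40/ 177147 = 0.00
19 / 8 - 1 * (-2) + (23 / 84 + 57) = 10357 / 168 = 61.65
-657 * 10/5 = -1314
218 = 218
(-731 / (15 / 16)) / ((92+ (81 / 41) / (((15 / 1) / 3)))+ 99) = -7052 / 1731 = -4.07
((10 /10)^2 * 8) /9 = 0.89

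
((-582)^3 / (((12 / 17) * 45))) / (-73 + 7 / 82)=2544532324 / 29895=85115.65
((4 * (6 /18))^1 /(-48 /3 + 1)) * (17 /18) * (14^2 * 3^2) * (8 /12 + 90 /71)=-2745568 /9585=-286.44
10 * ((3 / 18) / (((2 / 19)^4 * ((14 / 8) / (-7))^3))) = -2606420 / 3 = -868806.67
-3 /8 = -0.38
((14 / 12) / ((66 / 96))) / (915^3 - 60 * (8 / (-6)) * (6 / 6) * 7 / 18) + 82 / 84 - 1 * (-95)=305711159747911 / 3185281247610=95.98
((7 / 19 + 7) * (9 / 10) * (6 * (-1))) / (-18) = 42 / 19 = 2.21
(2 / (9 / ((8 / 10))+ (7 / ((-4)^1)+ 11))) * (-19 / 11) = -76 / 451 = -0.17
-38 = -38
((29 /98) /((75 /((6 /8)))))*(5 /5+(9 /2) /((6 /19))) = 1769 /39200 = 0.05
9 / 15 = 3 / 5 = 0.60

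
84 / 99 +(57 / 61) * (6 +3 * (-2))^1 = 28 / 33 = 0.85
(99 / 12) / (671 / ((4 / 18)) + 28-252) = 33 / 11182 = 0.00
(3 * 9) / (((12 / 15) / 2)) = 135 / 2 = 67.50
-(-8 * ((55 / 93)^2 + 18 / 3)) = 439352 / 8649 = 50.80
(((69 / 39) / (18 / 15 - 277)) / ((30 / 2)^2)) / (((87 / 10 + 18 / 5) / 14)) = -92 / 2835027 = -0.00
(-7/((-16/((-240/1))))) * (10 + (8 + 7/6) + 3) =-4655/2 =-2327.50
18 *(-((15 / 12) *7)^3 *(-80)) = 1929375 / 2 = 964687.50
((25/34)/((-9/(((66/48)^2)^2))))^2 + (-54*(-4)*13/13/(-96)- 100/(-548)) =-426617504121127/215220341440512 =-1.98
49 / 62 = 0.79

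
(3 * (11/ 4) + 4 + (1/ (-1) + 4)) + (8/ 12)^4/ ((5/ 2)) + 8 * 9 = 141473/ 1620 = 87.33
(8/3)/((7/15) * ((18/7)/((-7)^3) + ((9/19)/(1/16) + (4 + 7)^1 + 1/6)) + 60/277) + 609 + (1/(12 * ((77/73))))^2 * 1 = 151473717628678589/248601291002064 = 609.30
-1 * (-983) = 983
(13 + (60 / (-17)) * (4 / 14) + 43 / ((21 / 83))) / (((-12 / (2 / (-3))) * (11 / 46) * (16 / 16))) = 1493942 / 35343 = 42.27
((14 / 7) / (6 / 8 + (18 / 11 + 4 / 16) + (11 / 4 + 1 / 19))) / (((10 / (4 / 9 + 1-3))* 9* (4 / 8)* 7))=-3344 / 1841535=-0.00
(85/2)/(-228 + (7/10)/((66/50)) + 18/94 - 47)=-131835/850811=-0.15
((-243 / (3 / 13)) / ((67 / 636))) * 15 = -149934.63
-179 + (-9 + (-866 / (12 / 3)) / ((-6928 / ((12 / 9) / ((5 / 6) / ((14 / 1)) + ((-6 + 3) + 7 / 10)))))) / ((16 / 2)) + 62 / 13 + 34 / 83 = -2842111835 / 16245424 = -174.95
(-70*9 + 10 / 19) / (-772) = 2990 / 3667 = 0.82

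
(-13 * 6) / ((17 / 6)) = -468 / 17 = -27.53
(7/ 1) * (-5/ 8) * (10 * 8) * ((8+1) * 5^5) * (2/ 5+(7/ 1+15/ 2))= -146671875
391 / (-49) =-7.98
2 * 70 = 140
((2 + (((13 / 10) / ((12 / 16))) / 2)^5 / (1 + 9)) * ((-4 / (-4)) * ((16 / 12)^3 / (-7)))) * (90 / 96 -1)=31117586 / 717609375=0.04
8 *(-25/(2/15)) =-1500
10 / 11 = 0.91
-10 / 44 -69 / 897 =-87 / 286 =-0.30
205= 205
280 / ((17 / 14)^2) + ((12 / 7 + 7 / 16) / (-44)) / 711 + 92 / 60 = 969207837547 / 5063002560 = 191.43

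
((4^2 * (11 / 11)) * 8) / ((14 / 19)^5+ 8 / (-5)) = -198087920 / 2139959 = -92.57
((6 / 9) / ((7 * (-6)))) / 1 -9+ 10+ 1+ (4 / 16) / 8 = 2.02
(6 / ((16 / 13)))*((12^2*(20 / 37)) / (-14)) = -7020 / 259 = -27.10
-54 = -54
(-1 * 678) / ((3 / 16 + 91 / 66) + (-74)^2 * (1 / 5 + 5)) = -1789920 / 75178663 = -0.02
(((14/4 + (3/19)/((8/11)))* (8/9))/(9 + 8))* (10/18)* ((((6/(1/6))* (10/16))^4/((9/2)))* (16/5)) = 6356250/323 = 19678.79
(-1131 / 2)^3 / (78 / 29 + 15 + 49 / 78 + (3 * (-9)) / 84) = -11453770047447 / 1139822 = -10048735.72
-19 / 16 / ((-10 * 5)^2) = -19 / 40000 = -0.00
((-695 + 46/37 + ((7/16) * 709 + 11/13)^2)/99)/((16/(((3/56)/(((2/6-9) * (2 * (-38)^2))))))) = -8092149911/62351373500416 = -0.00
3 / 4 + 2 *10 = 83 / 4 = 20.75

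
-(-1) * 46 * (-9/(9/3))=-138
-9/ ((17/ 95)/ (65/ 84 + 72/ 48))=-54435/ 476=-114.36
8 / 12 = 2 / 3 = 0.67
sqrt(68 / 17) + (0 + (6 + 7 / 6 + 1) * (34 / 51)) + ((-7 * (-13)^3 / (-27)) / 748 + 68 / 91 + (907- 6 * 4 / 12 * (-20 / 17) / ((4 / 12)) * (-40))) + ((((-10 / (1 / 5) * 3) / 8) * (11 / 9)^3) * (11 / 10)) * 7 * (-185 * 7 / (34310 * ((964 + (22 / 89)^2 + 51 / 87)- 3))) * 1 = 348304988023005895423 / 551039096383487712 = 632.09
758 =758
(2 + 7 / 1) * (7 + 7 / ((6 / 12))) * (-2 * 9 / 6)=-567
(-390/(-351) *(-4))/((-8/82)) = 410/9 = 45.56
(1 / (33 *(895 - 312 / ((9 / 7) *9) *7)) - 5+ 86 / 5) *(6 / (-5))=-76772064 / 5243975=-14.64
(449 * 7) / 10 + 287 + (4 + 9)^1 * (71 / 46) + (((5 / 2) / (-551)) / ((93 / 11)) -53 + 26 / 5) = 573.56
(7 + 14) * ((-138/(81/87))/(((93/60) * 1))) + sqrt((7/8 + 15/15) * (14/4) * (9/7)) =-186760/93 + 3 * sqrt(15)/4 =-2005.27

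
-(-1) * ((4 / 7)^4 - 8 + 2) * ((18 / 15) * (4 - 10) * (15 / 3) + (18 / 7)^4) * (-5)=1311705000 / 5764801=227.54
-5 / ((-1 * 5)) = 1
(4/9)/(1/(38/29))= 152/261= 0.58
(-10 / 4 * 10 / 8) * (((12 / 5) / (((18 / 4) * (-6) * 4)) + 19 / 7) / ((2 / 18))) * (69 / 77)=-67.85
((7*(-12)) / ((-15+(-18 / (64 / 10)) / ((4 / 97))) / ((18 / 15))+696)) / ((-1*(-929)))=-1536 / 10645411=-0.00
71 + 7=78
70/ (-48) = -1.46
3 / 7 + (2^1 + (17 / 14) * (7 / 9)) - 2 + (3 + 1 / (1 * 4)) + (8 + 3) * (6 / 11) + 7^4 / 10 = 315911 / 1260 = 250.72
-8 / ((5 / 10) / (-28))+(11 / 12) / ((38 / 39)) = 68239 / 152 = 448.94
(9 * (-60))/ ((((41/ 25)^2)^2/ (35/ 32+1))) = -3533203125/ 22606088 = -156.29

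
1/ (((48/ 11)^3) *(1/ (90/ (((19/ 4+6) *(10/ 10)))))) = 6655/ 66048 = 0.10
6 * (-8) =-48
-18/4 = -9/2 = -4.50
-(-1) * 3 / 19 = 3 / 19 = 0.16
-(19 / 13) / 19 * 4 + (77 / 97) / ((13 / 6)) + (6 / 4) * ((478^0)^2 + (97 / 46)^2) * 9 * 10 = 1962114959 / 2668276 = 735.35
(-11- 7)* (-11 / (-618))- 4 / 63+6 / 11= 11533 / 71379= 0.16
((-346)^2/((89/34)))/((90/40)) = 16281376/801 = 20326.31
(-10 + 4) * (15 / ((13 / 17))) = -1530 / 13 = -117.69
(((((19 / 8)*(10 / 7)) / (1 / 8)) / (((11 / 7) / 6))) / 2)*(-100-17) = -66690 / 11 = -6062.73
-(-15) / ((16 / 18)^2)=1215 / 64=18.98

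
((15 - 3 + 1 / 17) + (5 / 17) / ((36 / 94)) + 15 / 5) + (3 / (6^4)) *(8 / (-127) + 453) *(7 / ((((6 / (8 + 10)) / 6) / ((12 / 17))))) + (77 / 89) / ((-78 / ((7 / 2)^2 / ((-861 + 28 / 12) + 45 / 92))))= 1161675030849239 / 10649880401238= 109.08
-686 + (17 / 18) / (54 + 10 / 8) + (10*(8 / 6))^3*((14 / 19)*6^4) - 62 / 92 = 231398839847 / 102258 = 2262892.29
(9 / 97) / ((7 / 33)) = 297 / 679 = 0.44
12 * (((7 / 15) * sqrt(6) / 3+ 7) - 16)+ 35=-68.43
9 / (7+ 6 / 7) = 1.15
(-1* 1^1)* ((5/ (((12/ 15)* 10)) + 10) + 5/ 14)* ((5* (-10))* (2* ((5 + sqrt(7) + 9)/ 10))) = 3075* sqrt(7)/ 28 + 3075/ 2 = 1828.06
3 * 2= 6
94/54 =47/27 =1.74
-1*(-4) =4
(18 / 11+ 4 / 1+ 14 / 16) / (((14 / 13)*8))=7449 / 9856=0.76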